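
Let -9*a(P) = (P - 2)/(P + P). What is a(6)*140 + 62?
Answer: 1534/27 ≈ 56.815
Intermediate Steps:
a(P) = -(-2 + P)/(18*P) (a(P) = -(P - 2)/(9*(P + P)) = -(-2 + P)/(9*(2*P)) = -(-2 + P)*1/(2*P)/9 = -(-2 + P)/(18*P))
a(6)*140 + 62 = ((1/18)*(2 - 1*6)/6)*140 + 62 = ((1/18)*(⅙)*(2 - 6))*140 + 62 = ((1/18)*(⅙)*(-4))*140 + 62 = -1/27*140 + 62 = -140/27 + 62 = 1534/27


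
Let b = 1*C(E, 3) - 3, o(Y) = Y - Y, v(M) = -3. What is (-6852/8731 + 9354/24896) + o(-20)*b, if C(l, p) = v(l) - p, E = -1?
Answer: -44458809/108683488 ≈ -0.40907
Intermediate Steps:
C(l, p) = -3 - p
o(Y) = 0
b = -9 (b = 1*(-3 - 1*3) - 3 = 1*(-3 - 3) - 3 = 1*(-6) - 3 = -6 - 3 = -9)
(-6852/8731 + 9354/24896) + o(-20)*b = (-6852/8731 + 9354/24896) + 0*(-9) = (-6852*1/8731 + 9354*(1/24896)) + 0 = (-6852/8731 + 4677/12448) + 0 = -44458809/108683488 + 0 = -44458809/108683488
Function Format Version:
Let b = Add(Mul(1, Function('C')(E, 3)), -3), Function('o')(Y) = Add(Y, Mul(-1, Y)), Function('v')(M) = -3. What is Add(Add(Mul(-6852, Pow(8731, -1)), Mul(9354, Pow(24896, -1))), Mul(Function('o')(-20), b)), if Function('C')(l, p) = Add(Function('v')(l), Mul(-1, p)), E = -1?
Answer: Rational(-44458809, 108683488) ≈ -0.40907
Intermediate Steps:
Function('C')(l, p) = Add(-3, Mul(-1, p))
Function('o')(Y) = 0
b = -9 (b = Add(Mul(1, Add(-3, Mul(-1, 3))), -3) = Add(Mul(1, Add(-3, -3)), -3) = Add(Mul(1, -6), -3) = Add(-6, -3) = -9)
Add(Add(Mul(-6852, Pow(8731, -1)), Mul(9354, Pow(24896, -1))), Mul(Function('o')(-20), b)) = Add(Add(Mul(-6852, Pow(8731, -1)), Mul(9354, Pow(24896, -1))), Mul(0, -9)) = Add(Add(Mul(-6852, Rational(1, 8731)), Mul(9354, Rational(1, 24896))), 0) = Add(Add(Rational(-6852, 8731), Rational(4677, 12448)), 0) = Add(Rational(-44458809, 108683488), 0) = Rational(-44458809, 108683488)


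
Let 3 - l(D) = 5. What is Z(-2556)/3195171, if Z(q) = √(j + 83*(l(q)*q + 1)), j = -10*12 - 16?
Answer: √424243/3195171 ≈ 0.00020385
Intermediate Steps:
l(D) = -2 (l(D) = 3 - 1*5 = 3 - 5 = -2)
j = -136 (j = -120 - 16 = -136)
Z(q) = √(-53 - 166*q) (Z(q) = √(-136 + 83*(-2*q + 1)) = √(-136 + 83*(1 - 2*q)) = √(-136 + (83 - 166*q)) = √(-53 - 166*q))
Z(-2556)/3195171 = √(-53 - 166*(-2556))/3195171 = √(-53 + 424296)*(1/3195171) = √424243*(1/3195171) = √424243/3195171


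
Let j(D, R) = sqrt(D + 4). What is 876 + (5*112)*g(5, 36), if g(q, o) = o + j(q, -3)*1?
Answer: 22716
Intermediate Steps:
j(D, R) = sqrt(4 + D)
g(q, o) = o + sqrt(4 + q) (g(q, o) = o + sqrt(4 + q)*1 = o + sqrt(4 + q))
876 + (5*112)*g(5, 36) = 876 + (5*112)*(36 + sqrt(4 + 5)) = 876 + 560*(36 + sqrt(9)) = 876 + 560*(36 + 3) = 876 + 560*39 = 876 + 21840 = 22716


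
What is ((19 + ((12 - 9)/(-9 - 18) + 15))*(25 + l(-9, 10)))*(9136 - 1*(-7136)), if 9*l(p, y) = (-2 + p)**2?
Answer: 190798240/9 ≈ 2.1200e+7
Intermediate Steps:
l(p, y) = (-2 + p)**2/9
((19 + ((12 - 9)/(-9 - 18) + 15))*(25 + l(-9, 10)))*(9136 - 1*(-7136)) = ((19 + ((12 - 9)/(-9 - 18) + 15))*(25 + (-2 - 9)**2/9))*(9136 - 1*(-7136)) = ((19 + (3/(-27) + 15))*(25 + (1/9)*(-11)**2))*(9136 + 7136) = ((19 + (3*(-1/27) + 15))*(25 + (1/9)*121))*16272 = ((19 + (-1/9 + 15))*(25 + 121/9))*16272 = ((19 + 134/9)*(346/9))*16272 = ((305/9)*(346/9))*16272 = (105530/81)*16272 = 190798240/9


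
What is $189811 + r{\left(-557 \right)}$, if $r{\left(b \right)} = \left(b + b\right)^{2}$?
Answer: $1430807$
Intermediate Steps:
$r{\left(b \right)} = 4 b^{2}$ ($r{\left(b \right)} = \left(2 b\right)^{2} = 4 b^{2}$)
$189811 + r{\left(-557 \right)} = 189811 + 4 \left(-557\right)^{2} = 189811 + 4 \cdot 310249 = 189811 + 1240996 = 1430807$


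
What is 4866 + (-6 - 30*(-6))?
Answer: 5040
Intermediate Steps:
4866 + (-6 - 30*(-6)) = 4866 + (-6 + 180) = 4866 + 174 = 5040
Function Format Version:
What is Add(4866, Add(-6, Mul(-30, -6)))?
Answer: 5040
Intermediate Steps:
Add(4866, Add(-6, Mul(-30, -6))) = Add(4866, Add(-6, 180)) = Add(4866, 174) = 5040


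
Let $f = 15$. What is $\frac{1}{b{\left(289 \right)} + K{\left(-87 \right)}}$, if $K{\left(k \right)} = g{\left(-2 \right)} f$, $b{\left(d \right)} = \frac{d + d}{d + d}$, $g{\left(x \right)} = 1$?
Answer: $\frac{1}{16} \approx 0.0625$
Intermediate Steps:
$b{\left(d \right)} = 1$ ($b{\left(d \right)} = \frac{2 d}{2 d} = 2 d \frac{1}{2 d} = 1$)
$K{\left(k \right)} = 15$ ($K{\left(k \right)} = 1 \cdot 15 = 15$)
$\frac{1}{b{\left(289 \right)} + K{\left(-87 \right)}} = \frac{1}{1 + 15} = \frac{1}{16}$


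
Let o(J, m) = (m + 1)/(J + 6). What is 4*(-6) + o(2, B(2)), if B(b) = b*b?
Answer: -187/8 ≈ -23.375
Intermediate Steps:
B(b) = b²
o(J, m) = (1 + m)/(6 + J)
4*(-6) + o(2, B(2)) = 4*(-6) + (1 + 2²)/(6 + 2) = -24 + (1 + 4)/8 = -24 + (⅛)*5 = -24 + 5/8 = -187/8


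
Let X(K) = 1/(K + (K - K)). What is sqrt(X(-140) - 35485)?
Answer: 3*I*sqrt(19319615)/70 ≈ 188.37*I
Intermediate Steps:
X(K) = 1/K (X(K) = 1/(K + 0) = 1/K)
sqrt(X(-140) - 35485) = sqrt(1/(-140) - 35485) = sqrt(-1/140 - 35485) = sqrt(-4967901/140) = 3*I*sqrt(19319615)/70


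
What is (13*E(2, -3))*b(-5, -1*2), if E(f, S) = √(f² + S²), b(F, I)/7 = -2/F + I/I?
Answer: 637*√13/5 ≈ 459.35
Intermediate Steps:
b(F, I) = 7 - 14/F (b(F, I) = 7*(-2/F + I/I) = 7*(-2/F + 1) = 7*(1 - 2/F) = 7 - 14/F)
E(f, S) = √(S² + f²)
(13*E(2, -3))*b(-5, -1*2) = (13*√((-3)² + 2²))*(7 - 14/(-5)) = (13*√(9 + 4))*(7 - 14*(-⅕)) = (13*√13)*(7 + 14/5) = (13*√13)*(49/5) = 637*√13/5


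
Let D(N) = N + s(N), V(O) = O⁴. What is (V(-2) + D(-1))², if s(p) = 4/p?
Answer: 121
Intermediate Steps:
D(N) = N + 4/N
(V(-2) + D(-1))² = ((-2)⁴ + (-1 + 4/(-1)))² = (16 + (-1 + 4*(-1)))² = (16 + (-1 - 4))² = (16 - 5)² = 11² = 121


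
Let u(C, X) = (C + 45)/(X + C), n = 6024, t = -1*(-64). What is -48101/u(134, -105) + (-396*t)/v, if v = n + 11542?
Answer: -12253929695/1572157 ≈ -7794.3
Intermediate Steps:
t = 64
u(C, X) = (45 + C)/(C + X)
v = 17566 (v = 6024 + 11542 = 17566)
-48101/u(134, -105) + (-396*t)/v = -48101*(134 - 105)/(45 + 134) - 396*64/17566 = -48101/(179/29) - 25344*1/17566 = -48101/((1/29)*179) - 12672/8783 = -48101/179/29 - 12672/8783 = -48101*29/179 - 12672/8783 = -1394929/179 - 12672/8783 = -12253929695/1572157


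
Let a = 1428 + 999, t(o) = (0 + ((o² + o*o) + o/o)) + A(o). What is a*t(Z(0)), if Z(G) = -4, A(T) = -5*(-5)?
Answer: 140766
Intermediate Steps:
A(T) = 25
t(o) = 26 + 2*o² (t(o) = (0 + ((o² + o*o) + o/o)) + 25 = (0 + ((o² + o²) + 1)) + 25 = (0 + (2*o² + 1)) + 25 = (0 + (1 + 2*o²)) + 25 = (1 + 2*o²) + 25 = 26 + 2*o²)
a = 2427
a*t(Z(0)) = 2427*(26 + 2*(-4)²) = 2427*(26 + 2*16) = 2427*(26 + 32) = 2427*58 = 140766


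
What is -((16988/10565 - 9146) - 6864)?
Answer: 169128662/10565 ≈ 16008.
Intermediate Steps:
-((16988/10565 - 9146) - 6864) = -(-96610502/10565 - 6864) = -1*(-169128662/10565) = 169128662/10565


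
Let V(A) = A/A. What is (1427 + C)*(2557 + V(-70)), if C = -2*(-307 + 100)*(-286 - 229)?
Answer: -541740914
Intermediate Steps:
V(A) = 1
C = -213210 (C = -(-414)*(-515) = -2*106605 = -213210)
(1427 + C)*(2557 + V(-70)) = (1427 - 213210)*(2557 + 1) = -211783*2558 = -541740914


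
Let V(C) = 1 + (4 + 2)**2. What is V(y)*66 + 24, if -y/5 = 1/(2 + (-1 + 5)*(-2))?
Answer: 2466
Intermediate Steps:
y = 5/6 (y = -5/(2 + (-1 + 5)*(-2)) = -5/(2 + 4*(-2)) = -5/(2 - 8) = -5/(-6) = -5*(-1/6) = 5/6 ≈ 0.83333)
V(C) = 37 (V(C) = 1 + 6**2 = 1 + 36 = 37)
V(y)*66 + 24 = 37*66 + 24 = 2442 + 24 = 2466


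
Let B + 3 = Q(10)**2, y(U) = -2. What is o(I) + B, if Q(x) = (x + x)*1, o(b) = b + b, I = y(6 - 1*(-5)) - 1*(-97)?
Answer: 587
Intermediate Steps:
I = 95 (I = -2 - 1*(-97) = -2 + 97 = 95)
o(b) = 2*b
Q(x) = 2*x (Q(x) = (2*x)*1 = 2*x)
B = 397 (B = -3 + (2*10)**2 = -3 + 20**2 = -3 + 400 = 397)
o(I) + B = 2*95 + 397 = 190 + 397 = 587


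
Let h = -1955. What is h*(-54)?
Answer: 105570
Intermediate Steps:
h*(-54) = -1955*(-54) = 105570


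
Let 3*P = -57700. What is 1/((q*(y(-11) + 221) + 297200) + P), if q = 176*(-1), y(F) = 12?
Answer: 3/710876 ≈ 4.2201e-6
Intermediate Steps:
P = -57700/3 (P = (1/3)*(-57700) = -57700/3 ≈ -19233.)
q = -176
1/((q*(y(-11) + 221) + 297200) + P) = 1/((-176*(12 + 221) + 297200) - 57700/3) = 1/((-176*233 + 297200) - 57700/3) = 1/((-41008 + 297200) - 57700/3) = 1/(256192 - 57700/3) = 1/(710876/3) = 3/710876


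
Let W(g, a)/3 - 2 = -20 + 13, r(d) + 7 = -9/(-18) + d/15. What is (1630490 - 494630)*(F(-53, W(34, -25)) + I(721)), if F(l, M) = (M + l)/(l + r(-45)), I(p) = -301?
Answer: -8516451108/25 ≈ -3.4066e+8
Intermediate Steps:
r(d) = -13/2 + d/15 (r(d) = -7 + (-9/(-18) + d/15) = -7 + (-9*(-1/18) + d*(1/15)) = -7 + (1/2 + d/15) = -13/2 + d/15)
W(g, a) = -15 (W(g, a) = 6 + 3*(-20 + 13) = 6 + 3*(-7) = 6 - 21 = -15)
F(l, M) = (M + l)/(-19/2 + l) (F(l, M) = (M + l)/(l + (-13/2 + (1/15)*(-45))) = (M + l)/(l + (-13/2 - 3)) = (M + l)/(l - 19/2) = (M + l)/(-19/2 + l))
(1630490 - 494630)*(F(-53, W(34, -25)) + I(721)) = (1630490 - 494630)*(2*(-15 - 53)/(-19 + 2*(-53)) - 301) = 1135860*(2*(-68)/(-19 - 106) - 301) = 1135860*(2*(-68)/(-125) - 301) = 1135860*(2*(-1/125)*(-68) - 301) = 1135860*(136/125 - 301) = 1135860*(-37489/125) = -8516451108/25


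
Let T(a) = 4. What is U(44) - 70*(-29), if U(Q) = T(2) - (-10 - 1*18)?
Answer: 2062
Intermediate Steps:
U(Q) = 32 (U(Q) = 4 - (-10 - 1*18) = 4 - (-10 - 18) = 4 - 1*(-28) = 4 + 28 = 32)
U(44) - 70*(-29) = 32 - 70*(-29) = 32 + 2030 = 2062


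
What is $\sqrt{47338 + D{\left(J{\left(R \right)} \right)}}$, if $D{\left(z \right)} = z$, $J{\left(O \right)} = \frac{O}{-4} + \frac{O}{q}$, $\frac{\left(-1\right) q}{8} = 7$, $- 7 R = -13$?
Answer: $\frac{\sqrt{37112602}}{28} \approx 217.57$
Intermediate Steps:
$R = \frac{13}{7}$ ($R = \left(- \frac{1}{7}\right) \left(-13\right) = \frac{13}{7} \approx 1.8571$)
$q = -56$ ($q = \left(-8\right) 7 = -56$)
$J{\left(O \right)} = - \frac{15 O}{56}$ ($J{\left(O \right)} = \frac{O}{-4} + \frac{O}{-56} = O \left(- \frac{1}{4}\right) + O \left(- \frac{1}{56}\right) = - \frac{O}{4} - \frac{O}{56} = - \frac{15 O}{56}$)
$\sqrt{47338 + D{\left(J{\left(R \right)} \right)}} = \sqrt{47338 - \frac{195}{392}} = \sqrt{\frac{18556301}{392}} = \frac{\sqrt{37112602}}{28}$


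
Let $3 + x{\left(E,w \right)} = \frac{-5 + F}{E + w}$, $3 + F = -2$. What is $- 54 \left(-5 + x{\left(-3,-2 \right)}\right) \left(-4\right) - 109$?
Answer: $-1405$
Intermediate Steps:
$F = -5$ ($F = -3 - 2 = -5$)
$x{\left(E,w \right)} = -3 - \frac{10}{E + w}$ ($x{\left(E,w \right)} = -3 + \frac{-5 - 5}{E + w} = -3 - \frac{10}{E + w}$)
$- 54 \left(-5 + x{\left(-3,-2 \right)}\right) \left(-4\right) - 109 = - 54 \left(-5 + \frac{-10 - -9 - -6}{-3 - 2}\right) \left(-4\right) - 109 = - 54 \left(-5 + \frac{-10 + 9 + 6}{-5}\right) \left(-4\right) - 109 = - 54 \left(-5 - 1\right) \left(-4\right) - 109 = - 54 \left(\left(-6\right) \left(-4\right)\right) - 109 = \left(-54\right) 24 - 109 = -1296 - 109 = -1405$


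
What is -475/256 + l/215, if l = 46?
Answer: -90349/55040 ≈ -1.6415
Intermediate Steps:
-475/256 + l/215 = -475/256 + 46/215 = -90349/55040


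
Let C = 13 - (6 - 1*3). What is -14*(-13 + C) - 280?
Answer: -238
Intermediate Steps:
C = 10 (C = 13 - (6 - 3) = 13 - 1*3 = 13 - 3 = 10)
-14*(-13 + C) - 280 = -14*(-13 + 10) - 280 = -14*(-3) - 280 = 42 - 280 = -238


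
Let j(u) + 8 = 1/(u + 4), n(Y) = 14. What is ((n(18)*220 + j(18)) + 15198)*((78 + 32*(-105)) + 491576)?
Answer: 98132689327/11 ≈ 8.9212e+9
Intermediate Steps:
j(u) = -8 + 1/(4 + u) (j(u) = -8 + 1/(u + 4) = -8 + 1/(4 + u))
((n(18)*220 + j(18)) + 15198)*((78 + 32*(-105)) + 491576) = ((14*220 + (-31 - 8*18)/(4 + 18)) + 15198)*((78 + 32*(-105)) + 491576) = ((3080 + (-31 - 144)/22) + 15198)*((78 - 3360) + 491576) = ((3080 + (1/22)*(-175)) + 15198)*(-3282 + 491576) = ((3080 - 175/22) + 15198)*488294 = (67585/22 + 15198)*488294 = (401941/22)*488294 = 98132689327/11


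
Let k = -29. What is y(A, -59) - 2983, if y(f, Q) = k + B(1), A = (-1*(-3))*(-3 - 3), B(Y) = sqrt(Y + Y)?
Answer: -3012 + sqrt(2) ≈ -3010.6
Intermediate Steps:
B(Y) = sqrt(2)*sqrt(Y) (B(Y) = sqrt(2*Y) = sqrt(2)*sqrt(Y))
A = -18 (A = 3*(-6) = -18)
y(f, Q) = -29 + sqrt(2) (y(f, Q) = -29 + sqrt(2)*sqrt(1) = -29 + sqrt(2)*1 = -29 + sqrt(2))
y(A, -59) - 2983 = (-29 + sqrt(2)) - 2983 = -3012 + sqrt(2)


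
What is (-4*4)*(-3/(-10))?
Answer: -24/5 ≈ -4.8000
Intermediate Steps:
(-4*4)*(-3/(-10)) = -(-48)*(-1)/10 = -16*3/10 = -24/5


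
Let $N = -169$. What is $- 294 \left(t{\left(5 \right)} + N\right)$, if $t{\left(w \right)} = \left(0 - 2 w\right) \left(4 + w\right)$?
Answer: $76146$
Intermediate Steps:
$t{\left(w \right)} = - 2 w \left(4 + w\right)$
$- 294 \left(t{\left(5 \right)} + N\right) = - 294 \left(\left(-2\right) 5 \left(4 + 5\right) - 169\right) = - 294 \left(\left(-2\right) 5 \cdot 9 - 169\right) = - 294 \left(-90 - 169\right) = \left(-294\right) \left(-259\right) = 76146$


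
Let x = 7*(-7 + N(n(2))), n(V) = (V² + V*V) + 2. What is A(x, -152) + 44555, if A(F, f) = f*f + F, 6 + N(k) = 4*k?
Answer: 67848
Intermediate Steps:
n(V) = 2 + 2*V² (n(V) = (V² + V²) + 2 = 2*V² + 2 = 2 + 2*V²)
N(k) = -6 + 4*k
x = 189 (x = 7*(-7 + (-6 + 4*(2 + 2*2²))) = 7*(-7 + (-6 + 4*(2 + 2*4))) = 7*(-7 + (-6 + 4*(2 + 8))) = 7*(-7 + (-6 + 4*10)) = 7*(-7 + (-6 + 40)) = 7*(-7 + 34) = 7*27 = 189)
A(F, f) = F + f² (A(F, f) = f² + F = F + f²)
A(x, -152) + 44555 = (189 + (-152)²) + 44555 = (189 + 23104) + 44555 = 23293 + 44555 = 67848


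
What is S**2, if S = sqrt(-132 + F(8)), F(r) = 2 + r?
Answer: -122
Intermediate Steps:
S = I*sqrt(122) (S = sqrt(-132 + (2 + 8)) = sqrt(-132 + 10) = sqrt(-122) = I*sqrt(122) ≈ 11.045*I)
S**2 = (I*sqrt(122))**2 = -122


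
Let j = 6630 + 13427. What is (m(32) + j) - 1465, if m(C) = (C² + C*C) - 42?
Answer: 20598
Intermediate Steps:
m(C) = -42 + 2*C² (m(C) = (C² + C²) - 42 = 2*C² - 42 = -42 + 2*C²)
j = 20057
(m(32) + j) - 1465 = ((-42 + 2*32²) + 20057) - 1465 = ((-42 + 2*1024) + 20057) - 1465 = ((-42 + 2048) + 20057) - 1465 = (2006 + 20057) - 1465 = 22063 - 1465 = 20598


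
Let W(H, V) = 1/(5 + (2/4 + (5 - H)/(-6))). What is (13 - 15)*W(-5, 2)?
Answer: -12/23 ≈ -0.52174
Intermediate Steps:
W(H, V) = 1/(14/3 + H/6) (W(H, V) = 1/(5 + (2*(¼) + (5 - H)*(-⅙))) = 1/(5 + (½ + (-⅚ + H/6))) = 1/(5 + (-⅓ + H/6)) = 1/(14/3 + H/6))
(13 - 15)*W(-5, 2) = (13 - 15)*(6/(28 - 5)) = -12/23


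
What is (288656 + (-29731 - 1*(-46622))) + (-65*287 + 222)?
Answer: 287114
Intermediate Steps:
(288656 + (-29731 - 1*(-46622))) + (-65*287 + 222) = (288656 + (-29731 + 46622)) + (-18655 + 222) = (288656 + 16891) - 18433 = 305547 - 18433 = 287114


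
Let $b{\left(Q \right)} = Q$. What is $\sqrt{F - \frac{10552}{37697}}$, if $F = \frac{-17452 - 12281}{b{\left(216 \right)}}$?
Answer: $\frac{i \sqrt{28225606961134}}{452364} \approx 11.744 i$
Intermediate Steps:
$F = - \frac{9911}{72}$ ($F = \frac{-17452 - 12281}{216} = \left(-17452 - 12281\right) \frac{1}{216} = \left(-29733\right) \frac{1}{216} = - \frac{9911}{72} \approx -137.65$)
$\sqrt{F - \frac{10552}{37697}} = \sqrt{- \frac{9911}{72} - \frac{10552}{37697}} = \sqrt{- \frac{374374711}{2714184}} = \frac{i \sqrt{28225606961134}}{452364}$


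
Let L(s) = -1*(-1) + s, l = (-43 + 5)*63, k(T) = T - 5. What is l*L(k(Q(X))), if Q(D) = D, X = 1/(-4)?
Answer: 20349/2 ≈ 10175.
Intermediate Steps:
X = -1/4 ≈ -0.25000
k(T) = -5 + T
l = -2394 (l = -38*63 = -2394)
L(s) = 1 + s
l*L(k(Q(X))) = -2394*(1 + (-5 - 1/4)) = -2394*(1 - 21/4) = -2394*(-17/4) = 20349/2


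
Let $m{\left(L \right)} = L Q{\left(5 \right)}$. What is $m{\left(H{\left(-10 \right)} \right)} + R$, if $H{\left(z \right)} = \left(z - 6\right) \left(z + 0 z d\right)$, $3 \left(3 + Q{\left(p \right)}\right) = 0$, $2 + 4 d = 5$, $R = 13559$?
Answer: $13079$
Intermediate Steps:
$d = \frac{3}{4}$ ($d = - \frac{1}{2} + \frac{1}{4} \cdot 5 = - \frac{1}{2} + \frac{5}{4} = \frac{3}{4} \approx 0.75$)
$Q{\left(p \right)} = -3$ ($Q{\left(p \right)} = -3 + \frac{1}{3} \cdot 0 = -3 + 0 = -3$)
$H{\left(z \right)} = z \left(-6 + z\right)$ ($H{\left(z \right)} = \left(z - 6\right) \left(z + 0 z \frac{3}{4}\right) = \left(-6 + z\right) \left(z + 0 \cdot \frac{3}{4}\right) = \left(-6 + z\right) \left(z + 0\right) = \left(-6 + z\right) z = z \left(-6 + z\right)$)
$m{\left(L \right)} = - 3 L$ ($m{\left(L \right)} = L \left(-3\right) = - 3 L$)
$m{\left(H{\left(-10 \right)} \right)} + R = - 3 \left(- 10 \left(-6 - 10\right)\right) + 13559 = - 3 \left(\left(-10\right) \left(-16\right)\right) + 13559 = \left(-3\right) 160 + 13559 = -480 + 13559 = 13079$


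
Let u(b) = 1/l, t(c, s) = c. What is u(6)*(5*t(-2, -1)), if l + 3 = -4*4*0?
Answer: 10/3 ≈ 3.3333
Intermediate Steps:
l = -3 (l = -3 - 4*4*0 = -3 - 16*0 = -3 + 0 = -3)
u(b) = -⅓ (u(b) = 1/(-3) = -⅓)
u(6)*(5*t(-2, -1)) = -5*(-2)/3 = -⅓*(-10) = 10/3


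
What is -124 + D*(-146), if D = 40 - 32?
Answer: -1292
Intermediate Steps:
D = 8
-124 + D*(-146) = -124 + 8*(-146) = -124 - 1168 = -1292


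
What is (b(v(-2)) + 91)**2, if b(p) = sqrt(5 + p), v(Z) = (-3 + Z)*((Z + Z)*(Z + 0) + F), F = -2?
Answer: 8256 + 910*I ≈ 8256.0 + 910.0*I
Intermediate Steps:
v(Z) = (-3 + Z)*(-2 + 2*Z**2) (v(Z) = (-3 + Z)*((Z + Z)*(Z + 0) - 2) = (-3 + Z)*((2*Z)*Z - 2) = (-3 + Z)*(2*Z**2 - 2) = (-3 + Z)*(-2 + 2*Z**2))
(b(v(-2)) + 91)**2 = (sqrt(5 + (6 - 6*(-2)**2 - 2*(-2) + 2*(-2)**3)) + 91)**2 = (sqrt(5 + (6 - 6*4 + 4 + 2*(-8))) + 91)**2 = (sqrt(5 + (6 - 24 + 4 - 16)) + 91)**2 = (sqrt(5 - 30) + 91)**2 = (sqrt(-25) + 91)**2 = (5*I + 91)**2 = (91 + 5*I)**2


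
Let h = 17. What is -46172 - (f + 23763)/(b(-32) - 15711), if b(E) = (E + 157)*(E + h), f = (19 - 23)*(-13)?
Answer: -811956977/17586 ≈ -46171.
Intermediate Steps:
f = 52 (f = -4*(-13) = 52)
b(E) = (17 + E)*(157 + E) (b(E) = (E + 157)*(E + 17) = (157 + E)*(17 + E) = (17 + E)*(157 + E))
-46172 - (f + 23763)/(b(-32) - 15711) = -46172 - (52 + 23763)/((2669 + (-32)² + 174*(-32)) - 15711) = -46172 - 23815/((2669 + 1024 - 5568) - 15711) = -46172 - 23815/(-1875 - 15711) = -46172 - 23815/(-17586) = -46172 - 23815*(-1)/17586 = -46172 - 1*(-23815/17586) = -46172 + 23815/17586 = -811956977/17586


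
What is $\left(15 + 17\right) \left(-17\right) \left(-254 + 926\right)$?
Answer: $-365568$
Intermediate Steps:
$\left(15 + 17\right) \left(-17\right) \left(-254 + 926\right) = 32 \left(-17\right) 672 = \left(-544\right) 672 = -365568$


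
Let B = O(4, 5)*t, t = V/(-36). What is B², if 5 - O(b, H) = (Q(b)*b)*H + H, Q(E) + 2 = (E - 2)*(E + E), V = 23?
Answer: 2592100/81 ≈ 32001.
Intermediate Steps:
Q(E) = -2 + 2*E*(-2 + E) (Q(E) = -2 + (E - 2)*(E + E) = -2 + (-2 + E)*(2*E) = -2 + 2*E*(-2 + E))
t = -23/36 (t = 23/(-36) = 23*(-1/36) = -23/36 ≈ -0.63889)
O(b, H) = 5 - H - H*b*(-2 - 4*b + 2*b²) (O(b, H) = 5 - (((-2 - 4*b + 2*b²)*b)*H + H) = 5 - ((b*(-2 - 4*b + 2*b²))*H + H) = 5 - (H*b*(-2 - 4*b + 2*b²) + H) = 5 - (H + H*b*(-2 - 4*b + 2*b²)) = 5 + (-H - H*b*(-2 - 4*b + 2*b²)) = 5 - H - H*b*(-2 - 4*b + 2*b²))
B = 1610/9 (B = (5 - 1*5 + 2*5*4*(1 - 1*4² + 2*4))*(-23/36) = (5 - 5 + 2*5*4*(1 - 1*16 + 8))*(-23/36) = (5 - 5 + 2*5*4*(1 - 16 + 8))*(-23/36) = (5 - 5 + 2*5*4*(-7))*(-23/36) = (5 - 5 - 280)*(-23/36) = -280*(-23/36) = 1610/9 ≈ 178.89)
B² = (1610/9)² = 2592100/81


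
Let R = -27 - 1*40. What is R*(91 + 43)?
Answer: -8978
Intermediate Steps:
R = -67 (R = -27 - 40 = -67)
R*(91 + 43) = -67*(91 + 43) = -67*134 = -8978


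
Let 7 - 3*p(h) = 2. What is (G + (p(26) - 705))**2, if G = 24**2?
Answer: 145924/9 ≈ 16214.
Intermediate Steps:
p(h) = 5/3 (p(h) = 7/3 - 1/3*2 = 7/3 - 2/3 = 5/3)
G = 576
(G + (p(26) - 705))**2 = (576 + (5/3 - 705))**2 = (576 - 2110/3)**2 = (-382/3)**2 = 145924/9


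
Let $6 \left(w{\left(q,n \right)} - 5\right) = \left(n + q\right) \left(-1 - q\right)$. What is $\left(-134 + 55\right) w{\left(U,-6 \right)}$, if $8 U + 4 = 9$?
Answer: $- \frac{195841}{384} \approx -510.0$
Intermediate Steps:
$U = \frac{5}{8}$ ($U = - \frac{1}{2} + \frac{1}{8} \cdot 9 = - \frac{1}{2} + \frac{9}{8} = \frac{5}{8} \approx 0.625$)
$w{\left(q,n \right)} = 5 + \frac{\left(-1 - q\right) \left(n + q\right)}{6}$ ($w{\left(q,n \right)} = 5 + \frac{\left(n + q\right) \left(-1 - q\right)}{6} = 5 + \frac{\left(-1 - q\right) \left(n + q\right)}{6}$)
$\left(-134 + 55\right) w{\left(U,-6 \right)} = \left(-134 + 55\right) \left(5 - -1 - \frac{5}{48} - \frac{\left(\frac{5}{8}\right)^{2}}{6} - \left(-1\right) \frac{5}{8}\right) = - 79 \left(5 + 1 - \frac{5}{48} - \frac{25}{384} + \frac{5}{8}\right) = \left(-79\right) \frac{2479}{384} = - \frac{195841}{384}$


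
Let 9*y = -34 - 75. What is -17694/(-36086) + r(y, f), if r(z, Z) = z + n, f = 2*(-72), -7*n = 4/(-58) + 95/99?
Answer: -4259949863/362610171 ≈ -11.748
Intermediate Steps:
n = -2557/20097 (n = -(4/(-58) + 95/99)/7 = -(4*(-1/58) + 95*(1/99))/7 = -(-2/29 + 95/99)/7 = -⅐*2557/2871 = -2557/20097 ≈ -0.12723)
y = -109/9 (y = (-34 - 75)/9 = (⅑)*(-109) = -109/9 ≈ -12.111)
f = -144
r(z, Z) = -2557/20097 + z (r(z, Z) = z - 2557/20097 = -2557/20097 + z)
-17694/(-36086) + r(y, f) = -17694/(-36086) + (-2557/20097 - 109/9) = -17694*(-1/36086) - 245954/20097 = 8847/18043 - 245954/20097 = -4259949863/362610171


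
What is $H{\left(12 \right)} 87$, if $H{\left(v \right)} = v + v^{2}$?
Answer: $13572$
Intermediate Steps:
$H{\left(12 \right)} 87 = 12 \left(1 + 12\right) 87 = 12 \cdot 13 \cdot 87 = 156 \cdot 87 = 13572$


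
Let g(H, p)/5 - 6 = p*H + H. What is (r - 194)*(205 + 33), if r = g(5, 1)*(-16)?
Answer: -350812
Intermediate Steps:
g(H, p) = 30 + 5*H + 5*H*p (g(H, p) = 30 + 5*(p*H + H) = 30 + 5*(H*p + H) = 30 + 5*(H + H*p) = 30 + (5*H + 5*H*p) = 30 + 5*H + 5*H*p)
r = -1280 (r = (30 + 5*5 + 5*5*1)*(-16) = (30 + 25 + 25)*(-16) = 80*(-16) = -1280)
(r - 194)*(205 + 33) = (-1280 - 194)*(205 + 33) = -1474*238 = -350812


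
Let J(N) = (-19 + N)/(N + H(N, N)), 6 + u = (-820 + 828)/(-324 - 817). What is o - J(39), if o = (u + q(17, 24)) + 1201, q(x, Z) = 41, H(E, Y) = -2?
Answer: 52157096/42217 ≈ 1235.5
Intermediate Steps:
u = -6854/1141 (u = -6 + (-820 + 828)/(-324 - 817) = -6 + 8/(-1141) = -6 + 8*(-1/1141) = -6 - 8/1141 = -6854/1141 ≈ -6.0070)
J(N) = (-19 + N)/(-2 + N) (J(N) = (-19 + N)/(N - 2) = (-19 + N)/(-2 + N))
o = 1410268/1141 (o = (-6854/1141 + 41) + 1201 = 39927/1141 + 1201 = 1410268/1141 ≈ 1236.0)
o - J(39) = 1410268/1141 - (-19 + 39)/(-2 + 39) = 1410268/1141 - 20/37 = 52157096/42217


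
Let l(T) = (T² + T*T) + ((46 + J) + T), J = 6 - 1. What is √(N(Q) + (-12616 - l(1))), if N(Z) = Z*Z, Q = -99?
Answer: I*√2869 ≈ 53.563*I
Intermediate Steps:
N(Z) = Z²
J = 5
l(T) = 51 + T + 2*T² (l(T) = (T² + T*T) + ((46 + 5) + T) = (T² + T²) + (51 + T) = 2*T² + (51 + T) = 51 + T + 2*T²)
√(N(Q) + (-12616 - l(1))) = √((-99)² + (-12616 - (51 + 1 + 2*1²))) = √(9801 + (-12616 - (51 + 1 + 2*1))) = √(9801 + (-12616 - (51 + 1 + 2))) = √(9801 + (-12616 - 1*54)) = √(9801 + (-12616 - 54)) = √(9801 - 12670) = √(-2869) = I*√2869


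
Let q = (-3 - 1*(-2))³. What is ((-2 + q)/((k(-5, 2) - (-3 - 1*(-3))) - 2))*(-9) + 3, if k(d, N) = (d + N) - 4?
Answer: 0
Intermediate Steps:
q = -1 (q = (-3 + 2)³ = (-1)³ = -1)
k(d, N) = -4 + N + d (k(d, N) = (N + d) - 4 = -4 + N + d)
((-2 + q)/((k(-5, 2) - (-3 - 1*(-3))) - 2))*(-9) + 3 = ((-2 - 1)/(((-4 + 2 - 5) - (-3 - 1*(-3))) - 2))*(-9) + 3 = -3/((-7 - (-3 + 3)) - 2)*(-9) + 3 = -3/((-7 - 1*0) - 2)*(-9) + 3 = -3/((-7 + 0) - 2)*(-9) + 3 = -3/(-7 - 2)*(-9) + 3 = -3/(-9)*(-9) + 3 = -3*(-⅑)*(-9) + 3 = (⅓)*(-9) + 3 = -3 + 3 = 0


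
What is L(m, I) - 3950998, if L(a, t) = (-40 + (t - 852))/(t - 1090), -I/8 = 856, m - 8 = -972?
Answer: -1742389688/441 ≈ -3.9510e+6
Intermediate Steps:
m = -964 (m = 8 - 972 = -964)
I = -6848 (I = -8*856 = -6848)
L(a, t) = (-892 + t)/(-1090 + t) (L(a, t) = (-40 + (-852 + t))/(-1090 + t) = (-892 + t)/(-1090 + t))
L(m, I) - 3950998 = (-892 - 6848)/(-1090 - 6848) - 3950998 = -7740/(-7938) - 3950998 = -1/7938*(-7740) - 3950998 = 430/441 - 3950998 = -1742389688/441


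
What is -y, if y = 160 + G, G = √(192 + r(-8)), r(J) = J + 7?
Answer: -160 - √191 ≈ -173.82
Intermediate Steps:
r(J) = 7 + J
G = √191 (G = √(192 + (7 - 8)) = √(192 - 1) = √191 ≈ 13.820)
y = 160 + √191 ≈ 173.82
-y = -(160 + √191) = -160 - √191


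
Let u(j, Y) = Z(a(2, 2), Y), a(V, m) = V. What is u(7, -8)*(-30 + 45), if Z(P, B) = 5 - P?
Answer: 45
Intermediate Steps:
u(j, Y) = 3 (u(j, Y) = 5 - 1*2 = 5 - 2 = 3)
u(7, -8)*(-30 + 45) = 3*(-30 + 45) = 3*15 = 45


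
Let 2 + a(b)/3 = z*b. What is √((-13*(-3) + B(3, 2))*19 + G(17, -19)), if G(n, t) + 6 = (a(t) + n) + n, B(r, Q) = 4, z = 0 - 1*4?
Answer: √1067 ≈ 32.665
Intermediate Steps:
z = -4 (z = 0 - 4 = -4)
a(b) = -6 - 12*b (a(b) = -6 + 3*(-4*b) = -6 - 12*b)
G(n, t) = -12 - 12*t + 2*n (G(n, t) = -6 + (((-6 - 12*t) + n) + n) = -6 + ((-6 + n - 12*t) + n) = -6 + (-6 - 12*t + 2*n) = -12 - 12*t + 2*n)
√((-13*(-3) + B(3, 2))*19 + G(17, -19)) = √((-13*(-3) + 4)*19 + (-12 - 12*(-19) + 2*17)) = √((39 + 4)*19 + (-12 + 228 + 34)) = √(43*19 + 250) = √(817 + 250) = √1067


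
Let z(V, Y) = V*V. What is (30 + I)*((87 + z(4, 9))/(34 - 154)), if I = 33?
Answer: -2163/40 ≈ -54.075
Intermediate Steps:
z(V, Y) = V²
(30 + I)*((87 + z(4, 9))/(34 - 154)) = (30 + 33)*((87 + 4²)/(34 - 154)) = 63*((87 + 16)/(-120)) = 63*(103*(-1/120)) = 63*(-103/120) = -2163/40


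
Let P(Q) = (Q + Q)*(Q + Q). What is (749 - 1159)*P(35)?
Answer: -2009000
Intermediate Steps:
P(Q) = 4*Q² (P(Q) = (2*Q)*(2*Q) = 4*Q²)
(749 - 1159)*P(35) = (749 - 1159)*(4*35²) = -1640*1225 = -410*4900 = -2009000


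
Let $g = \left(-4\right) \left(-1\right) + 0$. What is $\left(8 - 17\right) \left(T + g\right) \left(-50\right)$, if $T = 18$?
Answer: $9900$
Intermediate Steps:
$g = 4$ ($g = 4 + 0 = 4$)
$\left(8 - 17\right) \left(T + g\right) \left(-50\right) = \left(8 - 17\right) \left(18 + 4\right) \left(-50\right) = \left(-9\right) 22 \left(-50\right) = \left(-198\right) \left(-50\right) = 9900$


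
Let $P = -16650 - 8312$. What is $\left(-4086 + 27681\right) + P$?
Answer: $-1367$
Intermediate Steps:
$P = -24962$
$\left(-4086 + 27681\right) + P = \left(-4086 + 27681\right) - 24962 = 23595 - 24962 = -1367$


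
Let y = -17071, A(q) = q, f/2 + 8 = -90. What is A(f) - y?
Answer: 16875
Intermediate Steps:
f = -196 (f = -16 + 2*(-90) = -16 - 180 = -196)
A(f) - y = -196 - 1*(-17071) = -196 + 17071 = 16875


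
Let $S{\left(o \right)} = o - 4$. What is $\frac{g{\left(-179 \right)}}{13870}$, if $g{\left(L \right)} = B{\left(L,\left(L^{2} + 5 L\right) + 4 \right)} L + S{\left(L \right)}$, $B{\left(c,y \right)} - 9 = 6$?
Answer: $- \frac{1434}{6935} \approx -0.20678$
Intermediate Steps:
$B{\left(c,y \right)} = 15$ ($B{\left(c,y \right)} = 9 + 6 = 15$)
$S{\left(o \right)} = -4 + o$ ($S{\left(o \right)} = o - 4 = -4 + o$)
$g{\left(L \right)} = -4 + 16 L$ ($g{\left(L \right)} = 15 L + \left(-4 + L\right) = -4 + 16 L$)
$\frac{g{\left(-179 \right)}}{13870} = \frac{-4 + 16 \left(-179\right)}{13870} = \left(-4 - 2864\right) \frac{1}{13870} = \left(-2868\right) \frac{1}{13870} = - \frac{1434}{6935}$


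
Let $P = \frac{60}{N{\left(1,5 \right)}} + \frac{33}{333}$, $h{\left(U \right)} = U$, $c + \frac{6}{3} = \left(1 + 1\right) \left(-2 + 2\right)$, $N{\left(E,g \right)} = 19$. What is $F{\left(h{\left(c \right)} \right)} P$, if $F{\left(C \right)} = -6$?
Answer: $- \frac{13738}{703} \approx -19.542$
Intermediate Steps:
$c = -2$ ($c = -2 + \left(1 + 1\right) \left(-2 + 2\right) = -2 + 2 \cdot 0 = -2 + 0 = -2$)
$P = \frac{6869}{2109}$ ($P = \frac{60}{19} + \frac{33}{333} = 60 \cdot \frac{1}{19} + 33 \cdot \frac{1}{333} = \frac{60}{19} + \frac{11}{111} = \frac{6869}{2109} \approx 3.257$)
$F{\left(h{\left(c \right)} \right)} P = \left(-6\right) \frac{6869}{2109} = - \frac{13738}{703}$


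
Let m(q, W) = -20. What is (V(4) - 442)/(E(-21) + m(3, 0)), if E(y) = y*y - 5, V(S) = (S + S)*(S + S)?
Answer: -189/208 ≈ -0.90865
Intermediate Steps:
V(S) = 4*S² (V(S) = (2*S)*(2*S) = 4*S²)
E(y) = -5 + y² (E(y) = y² - 5 = -5 + y²)
(V(4) - 442)/(E(-21) + m(3, 0)) = (4*4² - 442)/((-5 + (-21)²) - 20) = (4*16 - 442)/((-5 + 441) - 20) = (64 - 442)/(436 - 20) = -378/416 = -378*1/416 = -189/208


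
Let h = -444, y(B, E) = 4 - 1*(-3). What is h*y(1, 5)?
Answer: -3108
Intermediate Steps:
y(B, E) = 7 (y(B, E) = 4 + 3 = 7)
h*y(1, 5) = -444*7 = -3108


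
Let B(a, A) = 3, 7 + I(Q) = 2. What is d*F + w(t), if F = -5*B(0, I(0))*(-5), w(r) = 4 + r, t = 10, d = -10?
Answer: -736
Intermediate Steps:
I(Q) = -5 (I(Q) = -7 + 2 = -5)
F = 75 (F = -5*3*(-5) = -15*(-5) = 75)
d*F + w(t) = -10*75 + (4 + 10) = -750 + 14 = -736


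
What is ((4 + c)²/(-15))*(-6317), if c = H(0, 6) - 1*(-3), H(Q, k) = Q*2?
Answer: 309533/15 ≈ 20636.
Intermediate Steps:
H(Q, k) = 2*Q
c = 3 (c = 2*0 - 1*(-3) = 0 + 3 = 3)
((4 + c)²/(-15))*(-6317) = ((4 + 3)²/(-15))*(-6317) = (7²*(-1/15))*(-6317) = (49*(-1/15))*(-6317) = -49/15*(-6317) = 309533/15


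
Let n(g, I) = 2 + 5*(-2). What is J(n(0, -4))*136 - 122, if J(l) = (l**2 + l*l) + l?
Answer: 16198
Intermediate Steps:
n(g, I) = -8 (n(g, I) = 2 - 10 = -8)
J(l) = l + 2*l**2 (J(l) = (l**2 + l**2) + l = 2*l**2 + l = l + 2*l**2)
J(n(0, -4))*136 - 122 = -8*(1 + 2*(-8))*136 - 122 = -8*(1 - 16)*136 - 122 = -8*(-15)*136 - 122 = 120*136 - 122 = 16320 - 122 = 16198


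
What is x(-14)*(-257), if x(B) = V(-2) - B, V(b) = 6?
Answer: -5140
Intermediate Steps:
x(B) = 6 - B
x(-14)*(-257) = (6 - 1*(-14))*(-257) = (6 + 14)*(-257) = 20*(-257) = -5140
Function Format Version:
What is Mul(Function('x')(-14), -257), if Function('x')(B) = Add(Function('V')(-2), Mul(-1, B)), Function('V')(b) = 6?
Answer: -5140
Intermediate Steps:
Function('x')(B) = Add(6, Mul(-1, B))
Mul(Function('x')(-14), -257) = Mul(Add(6, Mul(-1, -14)), -257) = Mul(Add(6, 14), -257) = Mul(20, -257) = -5140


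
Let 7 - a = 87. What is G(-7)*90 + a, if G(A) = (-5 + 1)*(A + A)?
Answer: 4960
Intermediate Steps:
a = -80 (a = 7 - 1*87 = 7 - 87 = -80)
G(A) = -8*A
G(-7)*90 + a = -8*(-7)*90 - 80 = 56*90 - 80 = 5040 - 80 = 4960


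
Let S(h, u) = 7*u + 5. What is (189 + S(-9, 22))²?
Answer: 121104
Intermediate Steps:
S(h, u) = 5 + 7*u
(189 + S(-9, 22))² = (189 + (5 + 7*22))² = (189 + (5 + 154))² = (189 + 159)² = 348² = 121104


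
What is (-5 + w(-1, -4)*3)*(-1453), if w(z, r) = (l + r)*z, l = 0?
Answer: -10171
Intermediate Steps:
w(z, r) = r*z (w(z, r) = (0 + r)*z = r*z)
(-5 + w(-1, -4)*3)*(-1453) = (-5 - 4*(-1)*3)*(-1453) = (-5 + 4*3)*(-1453) = (-5 + 12)*(-1453) = 7*(-1453) = -10171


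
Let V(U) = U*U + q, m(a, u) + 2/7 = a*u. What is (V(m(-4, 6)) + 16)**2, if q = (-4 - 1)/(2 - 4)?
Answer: 3553709769/9604 ≈ 3.7002e+5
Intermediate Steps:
q = 5/2 (q = -5/(-2) = -5*(-1/2) = 5/2 ≈ 2.5000)
m(a, u) = -2/7 + a*u
V(U) = 5/2 + U**2 (V(U) = U*U + 5/2 = U**2 + 5/2 = 5/2 + U**2)
(V(m(-4, 6)) + 16)**2 = ((5/2 + (-2/7 - 4*6)**2) + 16)**2 = ((5/2 + (-2/7 - 24)**2) + 16)**2 = ((5/2 + (-170/7)**2) + 16)**2 = ((5/2 + 28900/49) + 16)**2 = (58045/98 + 16)**2 = (59613/98)**2 = 3553709769/9604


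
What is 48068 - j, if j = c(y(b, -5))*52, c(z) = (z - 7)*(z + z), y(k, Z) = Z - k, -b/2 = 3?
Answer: 48692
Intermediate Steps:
b = -6 (b = -2*3 = -6)
c(z) = 2*z*(-7 + z) (c(z) = (-7 + z)*(2*z) = 2*z*(-7 + z))
j = -624 (j = (2*(-5 - 1*(-6))*(-7 + (-5 - 1*(-6))))*52 = (2*(-5 + 6)*(-7 + (-5 + 6)))*52 = (2*1*(-7 + 1))*52 = (2*1*(-6))*52 = -12*52 = -624)
48068 - j = 48068 - 1*(-624) = 48068 + 624 = 48692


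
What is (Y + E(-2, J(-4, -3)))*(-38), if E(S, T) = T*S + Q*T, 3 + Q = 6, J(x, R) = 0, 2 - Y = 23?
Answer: 798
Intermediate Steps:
Y = -21 (Y = 2 - 1*23 = 2 - 23 = -21)
Q = 3 (Q = -3 + 6 = 3)
E(S, T) = 3*T + S*T (E(S, T) = T*S + 3*T = S*T + 3*T = 3*T + S*T)
(Y + E(-2, J(-4, -3)))*(-38) = (-21 + 0*(3 - 2))*(-38) = (-21 + 0*1)*(-38) = (-21 + 0)*(-38) = -21*(-38) = 798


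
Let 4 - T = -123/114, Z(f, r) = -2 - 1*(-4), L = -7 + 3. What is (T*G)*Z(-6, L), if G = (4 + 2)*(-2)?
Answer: -2316/19 ≈ -121.89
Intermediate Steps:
L = -4
Z(f, r) = 2 (Z(f, r) = -2 + 4 = 2)
T = 193/38 (T = 4 - (-123)/114 = 4 - 1*(-41/38) = 4 + 41/38 = 193/38 ≈ 5.0789)
G = -12 (G = 6*(-2) = -12)
(T*G)*Z(-6, L) = ((193/38)*(-12))*2 = -1158/19*2 = -2316/19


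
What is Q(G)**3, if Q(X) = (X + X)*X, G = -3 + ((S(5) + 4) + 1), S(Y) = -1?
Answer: 8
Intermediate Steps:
G = 1 (G = -3 + ((-1 + 4) + 1) = -3 + (3 + 1) = -3 + 4 = 1)
Q(X) = 2*X**2 (Q(X) = (2*X)*X = 2*X**2)
Q(G)**3 = (2*1**2)**3 = (2*1)**3 = 2**3 = 8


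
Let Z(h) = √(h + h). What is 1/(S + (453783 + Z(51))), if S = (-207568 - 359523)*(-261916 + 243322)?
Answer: 3514981279/37065280175161427489 - √102/111195840525484282467 ≈ 9.4832e-11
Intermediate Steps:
Z(h) = √2*√h (Z(h) = √(2*h) = √2*√h)
S = 10544490054 (S = -567091*(-18594) = 10544490054)
1/(S + (453783 + Z(51))) = 1/(10544490054 + (453783 + √2*√51)) = 1/(10544490054 + (453783 + √102)) = 1/(10544943837 + √102)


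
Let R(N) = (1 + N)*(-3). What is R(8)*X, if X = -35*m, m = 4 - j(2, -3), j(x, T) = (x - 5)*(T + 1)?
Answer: -1890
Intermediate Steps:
j(x, T) = (1 + T)*(-5 + x) (j(x, T) = (-5 + x)*(1 + T) = (1 + T)*(-5 + x))
m = -2 (m = 4 - (-5 + 2 - 5*(-3) - 3*2) = 4 - (-5 + 2 + 15 - 6) = 4 - 1*6 = 4 - 6 = -2)
R(N) = -3 - 3*N
X = 70 (X = -35*(-2) = 70)
R(8)*X = (-3 - 3*8)*70 = (-3 - 24)*70 = -27*70 = -1890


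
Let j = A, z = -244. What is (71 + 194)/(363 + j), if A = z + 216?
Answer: 53/67 ≈ 0.79105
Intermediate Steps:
A = -28 (A = -244 + 216 = -28)
j = -28
(71 + 194)/(363 + j) = (71 + 194)/(363 - 28) = 265/335 = 265*(1/335) = 53/67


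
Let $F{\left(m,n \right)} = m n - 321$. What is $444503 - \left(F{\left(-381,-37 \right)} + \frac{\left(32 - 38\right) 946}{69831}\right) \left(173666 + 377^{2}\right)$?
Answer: $- \frac{33751042847123}{7759} \approx -4.3499 \cdot 10^{9}$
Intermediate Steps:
$F{\left(m,n \right)} = -321 + m n$
$444503 - \left(F{\left(-381,-37 \right)} + \frac{\left(32 - 38\right) 946}{69831}\right) \left(173666 + 377^{2}\right) = 444503 - \left(\left(-321 - -14097\right) + \frac{\left(32 - 38\right) 946}{69831}\right) \left(173666 + 377^{2}\right) = 444503 - \left(\left(-321 + 14097\right) + \left(-6\right) 946 \cdot \frac{1}{69831}\right) \left(173666 + 142129\right) = 444503 - \left(13776 - \frac{1892}{23277}\right) 315795 = 444503 - \frac{320662060}{23277} \cdot 315795 = 444503 - \frac{33754491745900}{7759} = - \frac{33751042847123}{7759}$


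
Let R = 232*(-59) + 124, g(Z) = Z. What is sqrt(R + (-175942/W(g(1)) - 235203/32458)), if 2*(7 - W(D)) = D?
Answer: I*sqrt(42814330533822)/32458 ≈ 201.59*I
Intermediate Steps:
W(D) = 7 - D/2
R = -13564 (R = -13688 + 124 = -13564)
sqrt(R + (-175942/W(g(1)) - 235203/32458)) = sqrt(-13564 + (-175942/(7 - 1/2*1) - 235203/32458)) = sqrt(-13564 + (-175942/(7 - 1/2) - 235203*1/32458)) = sqrt(-13564 + (-175942/13/2 - 235203/32458)) = sqrt(-13564 + (-175942*2/13 - 235203/32458)) = sqrt(-13564 + (-27068 - 235203/32458)) = sqrt(-13564 - 878808347/32458) = sqrt(-1319068659/32458) = I*sqrt(42814330533822)/32458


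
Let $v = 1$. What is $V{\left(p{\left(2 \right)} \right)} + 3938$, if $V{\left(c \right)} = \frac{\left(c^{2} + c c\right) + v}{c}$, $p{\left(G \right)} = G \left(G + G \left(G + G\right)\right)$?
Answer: $\frac{79561}{20} \approx 3978.1$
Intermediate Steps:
$p{\left(G \right)} = G \left(G + 2 G^{2}\right)$ ($p{\left(G \right)} = G \left(G + G 2 G\right) = G \left(G + 2 G^{2}\right)$)
$V{\left(c \right)} = \frac{1 + 2 c^{2}}{c}$ ($V{\left(c \right)} = \frac{\left(c^{2} + c c\right) + 1}{c} = \frac{\left(c^{2} + c^{2}\right) + 1}{c} = \frac{2 c^{2} + 1}{c} = \frac{1 + 2 c^{2}}{c}$)
$V{\left(p{\left(2 \right)} \right)} + 3938 = \left(\frac{1}{2^{2} \left(1 + 2 \cdot 2\right)} + 2 \cdot 2^{2} \left(1 + 2 \cdot 2\right)\right) + 3938 = \left(\frac{1}{4 \left(1 + 4\right)} + 2 \cdot 4 \left(1 + 4\right)\right) + 3938 = \left(\frac{1}{4 \cdot 5} + 2 \cdot 4 \cdot 5\right) + 3938 = \left(\frac{1}{20} + 2 \cdot 20\right) + 3938 = \left(\frac{1}{20} + 40\right) + 3938 = \frac{801}{20} + 3938 = \frac{79561}{20}$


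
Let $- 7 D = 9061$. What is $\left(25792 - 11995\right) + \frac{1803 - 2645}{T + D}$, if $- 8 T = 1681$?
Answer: $\frac{1162513387}{84255} \approx 13798.0$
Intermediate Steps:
$T = - \frac{1681}{8}$ ($T = \left(- \frac{1}{8}\right) 1681 = - \frac{1681}{8} \approx -210.13$)
$D = - \frac{9061}{7}$ ($D = \left(- \frac{1}{7}\right) 9061 = - \frac{9061}{7} \approx -1294.4$)
$\left(25792 - 11995\right) + \frac{1803 - 2645}{T + D} = \left(25792 - 11995\right) + \frac{1803 - 2645}{- \frac{1681}{8} - \frac{9061}{7}} = 13797 - \frac{842}{- \frac{84255}{56}} = 13797 - - \frac{47152}{84255} = 13797 + \frac{47152}{84255} = \frac{1162513387}{84255}$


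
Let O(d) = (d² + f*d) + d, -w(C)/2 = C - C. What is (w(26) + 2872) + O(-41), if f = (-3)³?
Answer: 5619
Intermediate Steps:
f = -27
w(C) = 0 (w(C) = -2*(C - C) = -2*0 = 0)
O(d) = d² - 26*d (O(d) = (d² - 27*d) + d = d² - 26*d)
(w(26) + 2872) + O(-41) = (0 + 2872) - 41*(-26 - 41) = 2872 - 41*(-67) = 2872 + 2747 = 5619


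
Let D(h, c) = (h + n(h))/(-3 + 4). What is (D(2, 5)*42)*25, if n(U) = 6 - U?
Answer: 6300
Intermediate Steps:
D(h, c) = 6 (D(h, c) = (h + (6 - h))/(-3 + 4) = 6/1 = 6*1 = 6)
(D(2, 5)*42)*25 = (6*42)*25 = 252*25 = 6300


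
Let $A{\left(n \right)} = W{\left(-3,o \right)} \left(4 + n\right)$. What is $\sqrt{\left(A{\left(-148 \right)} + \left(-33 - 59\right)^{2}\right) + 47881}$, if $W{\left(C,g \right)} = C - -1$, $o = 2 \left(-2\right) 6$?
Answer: $\sqrt{56633} \approx 237.98$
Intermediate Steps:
$o = -24$ ($o = \left(-4\right) 6 = -24$)
$W{\left(C,g \right)} = 1 + C$ ($W{\left(C,g \right)} = C + 1 = 1 + C$)
$A{\left(n \right)} = -8 - 2 n$ ($A{\left(n \right)} = \left(1 - 3\right) \left(4 + n\right) = - 2 \left(4 + n\right) = -8 - 2 n$)
$\sqrt{\left(A{\left(-148 \right)} + \left(-33 - 59\right)^{2}\right) + 47881} = \sqrt{\left(\left(-8 - -296\right) + \left(-33 - 59\right)^{2}\right) + 47881} = \sqrt{\left(\left(-8 + 296\right) + \left(-92\right)^{2}\right) + 47881} = \sqrt{\left(288 + 8464\right) + 47881} = \sqrt{8752 + 47881} = \sqrt{56633}$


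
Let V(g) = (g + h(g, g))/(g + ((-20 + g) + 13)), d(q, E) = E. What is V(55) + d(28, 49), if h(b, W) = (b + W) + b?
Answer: 5267/103 ≈ 51.136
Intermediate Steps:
h(b, W) = W + 2*b (h(b, W) = (W + b) + b = W + 2*b)
V(g) = 4*g/(-7 + 2*g) (V(g) = (g + (g + 2*g))/(g + ((-20 + g) + 13)) = (g + 3*g)/(g + (-7 + g)) = (4*g)/(-7 + 2*g) = 4*g/(-7 + 2*g))
V(55) + d(28, 49) = 4*55/(-7 + 2*55) + 49 = 4*55/(-7 + 110) + 49 = 4*55/103 + 49 = 4*55*(1/103) + 49 = 220/103 + 49 = 5267/103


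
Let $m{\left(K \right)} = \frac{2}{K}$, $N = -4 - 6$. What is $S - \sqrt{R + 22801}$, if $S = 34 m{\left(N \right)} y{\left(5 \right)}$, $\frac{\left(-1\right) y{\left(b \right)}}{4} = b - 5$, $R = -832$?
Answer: $- 3 \sqrt{2441} \approx -148.22$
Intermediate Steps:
$N = -10$ ($N = -4 - 6 = -10$)
$y{\left(b \right)} = 20 - 4 b$ ($y{\left(b \right)} = - 4 \left(b - 5\right) = - 4 \left(-5 + b\right) = 20 - 4 b$)
$S = 0$ ($S = 34 \frac{2}{-10} \left(20 - 20\right) = 34 \cdot 2 \left(- \frac{1}{10}\right) \left(20 - 20\right) = 34 \left(- \frac{1}{5}\right) 0 = \left(- \frac{34}{5}\right) 0 = 0$)
$S - \sqrt{R + 22801} = 0 - \sqrt{-832 + 22801} = 0 - \sqrt{21969} = 0 - 3 \sqrt{2441} = - 3 \sqrt{2441}$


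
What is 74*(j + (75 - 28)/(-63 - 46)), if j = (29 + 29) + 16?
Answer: 593406/109 ≈ 5444.1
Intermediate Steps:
j = 74 (j = 58 + 16 = 74)
74*(j + (75 - 28)/(-63 - 46)) = 74*(74 + (75 - 28)/(-63 - 46)) = 74*(74 + 47/(-109)) = 74*(74 + 47*(-1/109)) = 74*(74 - 47/109) = 74*(8019/109) = 593406/109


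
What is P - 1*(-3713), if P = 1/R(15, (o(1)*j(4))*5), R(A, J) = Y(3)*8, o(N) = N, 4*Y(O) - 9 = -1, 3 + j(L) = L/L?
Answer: 59409/16 ≈ 3713.1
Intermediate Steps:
j(L) = -2 (j(L) = -3 + L/L = -3 + 1 = -2)
Y(O) = 2 (Y(O) = 9/4 + (¼)*(-1) = 9/4 - ¼ = 2)
R(A, J) = 16 (R(A, J) = 2*8 = 16)
P = 1/16 ≈ 0.062500
P - 1*(-3713) = 1/16 - 1*(-3713) = 1/16 + 3713 = 59409/16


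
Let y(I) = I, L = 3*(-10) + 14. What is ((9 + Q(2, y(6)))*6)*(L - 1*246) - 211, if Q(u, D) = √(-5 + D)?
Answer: -15931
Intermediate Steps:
L = -16 (L = -30 + 14 = -16)
((9 + Q(2, y(6)))*6)*(L - 1*246) - 211 = ((9 + √(-5 + 6))*6)*(-16 - 1*246) - 211 = ((9 + √1)*6)*(-16 - 246) - 211 = ((9 + 1)*6)*(-262) - 211 = (10*6)*(-262) - 211 = 60*(-262) - 211 = -15720 - 211 = -15931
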